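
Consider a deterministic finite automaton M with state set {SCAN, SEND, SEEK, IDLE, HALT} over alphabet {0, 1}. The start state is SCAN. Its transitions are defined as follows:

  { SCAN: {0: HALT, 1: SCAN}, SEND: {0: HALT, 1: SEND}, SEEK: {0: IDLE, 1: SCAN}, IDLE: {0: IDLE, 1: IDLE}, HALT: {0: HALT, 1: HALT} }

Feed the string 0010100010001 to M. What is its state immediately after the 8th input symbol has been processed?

HALT

start at SCAN
read '0': SCAN → HALT
read '0': HALT → HALT
read '1': HALT → HALT
read '0': HALT → HALT
read '1': HALT → HALT
read '0': HALT → HALT
read '0': HALT → HALT
read '0': HALT → HALT
After 8 symbols: HALT.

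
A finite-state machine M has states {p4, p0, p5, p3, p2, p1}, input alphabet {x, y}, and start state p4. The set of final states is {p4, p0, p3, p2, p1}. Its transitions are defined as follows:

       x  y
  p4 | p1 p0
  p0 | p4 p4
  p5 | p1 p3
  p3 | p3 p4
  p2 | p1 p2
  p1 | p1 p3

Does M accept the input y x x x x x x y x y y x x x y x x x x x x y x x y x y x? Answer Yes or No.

Yes

p4 → p0 → p4 → p1 → p1 → p1 → p1 → p1 → p3 → p3 → p4 → p0 → p4 → p1 → p1 → p3 → p3 → p3 → p3 → p3 → p3 → p3 → p4 → p1 → p1 → p3 → p3 → p4 → p1
End state p1 is accepting.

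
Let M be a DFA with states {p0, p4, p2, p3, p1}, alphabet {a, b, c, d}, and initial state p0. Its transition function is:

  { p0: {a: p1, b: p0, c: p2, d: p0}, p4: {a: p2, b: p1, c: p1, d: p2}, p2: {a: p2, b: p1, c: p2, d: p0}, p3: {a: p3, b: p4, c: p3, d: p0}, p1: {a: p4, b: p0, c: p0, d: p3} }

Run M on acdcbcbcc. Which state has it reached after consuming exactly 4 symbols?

p0 → p1 → p0 → p0 → p2
After 4 symbols: p2.

p2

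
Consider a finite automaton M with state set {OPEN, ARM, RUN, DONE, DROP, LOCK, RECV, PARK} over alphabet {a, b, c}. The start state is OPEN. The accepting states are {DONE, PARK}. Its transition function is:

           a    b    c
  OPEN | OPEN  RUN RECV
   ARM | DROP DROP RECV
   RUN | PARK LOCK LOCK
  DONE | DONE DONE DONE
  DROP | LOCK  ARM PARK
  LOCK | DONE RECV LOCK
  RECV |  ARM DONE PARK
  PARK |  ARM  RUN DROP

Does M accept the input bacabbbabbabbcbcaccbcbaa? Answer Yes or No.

start at OPEN
read 'b': OPEN → RUN
read 'a': RUN → PARK
read 'c': PARK → DROP
read 'a': DROP → LOCK
read 'b': LOCK → RECV
read 'b': RECV → DONE
read 'b': DONE → DONE
read 'a': DONE → DONE
read 'b': DONE → DONE
read 'b': DONE → DONE
read 'a': DONE → DONE
read 'b': DONE → DONE
read 'b': DONE → DONE
read 'c': DONE → DONE
read 'b': DONE → DONE
read 'c': DONE → DONE
read 'a': DONE → DONE
read 'c': DONE → DONE
read 'c': DONE → DONE
read 'b': DONE → DONE
read 'c': DONE → DONE
read 'b': DONE → DONE
read 'a': DONE → DONE
read 'a': DONE → DONE
End state DONE is accepting.

Yes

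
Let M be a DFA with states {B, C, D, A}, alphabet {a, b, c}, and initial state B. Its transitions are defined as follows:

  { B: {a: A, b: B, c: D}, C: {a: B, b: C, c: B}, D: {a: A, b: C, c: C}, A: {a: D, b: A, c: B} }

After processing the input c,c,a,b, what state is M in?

B

start at B
read 'c': B → D
read 'c': D → C
read 'a': C → B
read 'b': B → B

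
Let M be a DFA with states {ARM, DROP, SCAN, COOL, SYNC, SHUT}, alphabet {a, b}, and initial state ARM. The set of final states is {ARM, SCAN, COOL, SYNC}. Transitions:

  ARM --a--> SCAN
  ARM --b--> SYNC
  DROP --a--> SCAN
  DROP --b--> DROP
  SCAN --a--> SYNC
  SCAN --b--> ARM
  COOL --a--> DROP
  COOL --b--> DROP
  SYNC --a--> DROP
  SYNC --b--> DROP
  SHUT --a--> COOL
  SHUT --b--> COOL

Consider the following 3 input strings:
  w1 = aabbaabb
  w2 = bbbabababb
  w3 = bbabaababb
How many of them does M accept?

w1: Trace: ARM -a-> SCAN -a-> SYNC -b-> DROP -b-> DROP -a-> SCAN -a-> SYNC -b-> DROP -b-> DROP  → end DROP, rejected
w2: Trace: ARM -b-> SYNC -b-> DROP -b-> DROP -a-> SCAN -b-> ARM -a-> SCAN -b-> ARM -a-> SCAN -b-> ARM -b-> SYNC  → end SYNC, accepted
w3: Trace: ARM -b-> SYNC -b-> DROP -a-> SCAN -b-> ARM -a-> SCAN -a-> SYNC -b-> DROP -a-> SCAN -b-> ARM -b-> SYNC  → end SYNC, accepted

2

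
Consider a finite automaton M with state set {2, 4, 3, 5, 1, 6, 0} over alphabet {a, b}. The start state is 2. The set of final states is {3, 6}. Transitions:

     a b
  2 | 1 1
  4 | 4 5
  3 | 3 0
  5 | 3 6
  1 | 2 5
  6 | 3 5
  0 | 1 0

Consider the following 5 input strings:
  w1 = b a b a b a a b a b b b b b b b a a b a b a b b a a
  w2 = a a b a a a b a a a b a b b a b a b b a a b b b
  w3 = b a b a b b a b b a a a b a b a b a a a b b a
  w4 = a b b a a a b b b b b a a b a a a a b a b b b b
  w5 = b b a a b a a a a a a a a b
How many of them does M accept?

w1:
  start at 2
  read 'b': 2 → 1
  read 'a': 1 → 2
  read 'b': 2 → 1
  read 'a': 1 → 2
  read 'b': 2 → 1
  read 'a': 1 → 2
  read 'a': 2 → 1
  read 'b': 1 → 5
  read 'a': 5 → 3
  read 'b': 3 → 0
  read 'b': 0 → 0
  read 'b': 0 → 0
  read 'b': 0 → 0
  read 'b': 0 → 0
  read 'b': 0 → 0
  read 'b': 0 → 0
  read 'a': 0 → 1
  read 'a': 1 → 2
  read 'b': 2 → 1
  read 'a': 1 → 2
  read 'b': 2 → 1
  read 'a': 1 → 2
  read 'b': 2 → 1
  read 'b': 1 → 5
  read 'a': 5 → 3
  read 'a': 3 → 3
  end 3, accepted
w2:
  start at 2
  read 'a': 2 → 1
  read 'a': 1 → 2
  read 'b': 2 → 1
  read 'a': 1 → 2
  read 'a': 2 → 1
  read 'a': 1 → 2
  read 'b': 2 → 1
  read 'a': 1 → 2
  read 'a': 2 → 1
  read 'a': 1 → 2
  read 'b': 2 → 1
  read 'a': 1 → 2
  read 'b': 2 → 1
  read 'b': 1 → 5
  read 'a': 5 → 3
  read 'b': 3 → 0
  read 'a': 0 → 1
  read 'b': 1 → 5
  read 'b': 5 → 6
  read 'a': 6 → 3
  read 'a': 3 → 3
  read 'b': 3 → 0
  read 'b': 0 → 0
  read 'b': 0 → 0
  end 0, rejected
w3:
  start at 2
  read 'b': 2 → 1
  read 'a': 1 → 2
  read 'b': 2 → 1
  read 'a': 1 → 2
  read 'b': 2 → 1
  read 'b': 1 → 5
  read 'a': 5 → 3
  read 'b': 3 → 0
  read 'b': 0 → 0
  read 'a': 0 → 1
  read 'a': 1 → 2
  read 'a': 2 → 1
  read 'b': 1 → 5
  read 'a': 5 → 3
  read 'b': 3 → 0
  read 'a': 0 → 1
  read 'b': 1 → 5
  read 'a': 5 → 3
  read 'a': 3 → 3
  read 'a': 3 → 3
  read 'b': 3 → 0
  read 'b': 0 → 0
  read 'a': 0 → 1
  end 1, rejected
w4:
  start at 2
  read 'a': 2 → 1
  read 'b': 1 → 5
  read 'b': 5 → 6
  read 'a': 6 → 3
  read 'a': 3 → 3
  read 'a': 3 → 3
  read 'b': 3 → 0
  read 'b': 0 → 0
  read 'b': 0 → 0
  read 'b': 0 → 0
  read 'b': 0 → 0
  read 'a': 0 → 1
  read 'a': 1 → 2
  read 'b': 2 → 1
  read 'a': 1 → 2
  read 'a': 2 → 1
  read 'a': 1 → 2
  read 'a': 2 → 1
  read 'b': 1 → 5
  read 'a': 5 → 3
  read 'b': 3 → 0
  read 'b': 0 → 0
  read 'b': 0 → 0
  read 'b': 0 → 0
  end 0, rejected
w5:
  start at 2
  read 'b': 2 → 1
  read 'b': 1 → 5
  read 'a': 5 → 3
  read 'a': 3 → 3
  read 'b': 3 → 0
  read 'a': 0 → 1
  read 'a': 1 → 2
  read 'a': 2 → 1
  read 'a': 1 → 2
  read 'a': 2 → 1
  read 'a': 1 → 2
  read 'a': 2 → 1
  read 'a': 1 → 2
  read 'b': 2 → 1
  end 1, rejected

1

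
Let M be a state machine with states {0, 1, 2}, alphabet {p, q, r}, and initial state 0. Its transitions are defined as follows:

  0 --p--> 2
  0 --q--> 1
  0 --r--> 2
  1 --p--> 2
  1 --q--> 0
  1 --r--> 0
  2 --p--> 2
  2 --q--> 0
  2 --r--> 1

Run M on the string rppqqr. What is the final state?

0

Trace: 0 -r-> 2 -p-> 2 -p-> 2 -q-> 0 -q-> 1 -r-> 0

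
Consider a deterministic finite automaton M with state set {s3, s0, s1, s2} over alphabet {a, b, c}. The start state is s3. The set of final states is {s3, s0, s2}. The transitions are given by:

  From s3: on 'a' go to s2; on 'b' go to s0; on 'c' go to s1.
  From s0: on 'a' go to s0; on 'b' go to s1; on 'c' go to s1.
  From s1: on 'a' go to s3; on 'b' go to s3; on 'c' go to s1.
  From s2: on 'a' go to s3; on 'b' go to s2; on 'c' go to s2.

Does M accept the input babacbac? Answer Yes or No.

Yes

Trace: s3 -b-> s0 -a-> s0 -b-> s1 -a-> s3 -c-> s1 -b-> s3 -a-> s2 -c-> s2
End state s2 is accepting.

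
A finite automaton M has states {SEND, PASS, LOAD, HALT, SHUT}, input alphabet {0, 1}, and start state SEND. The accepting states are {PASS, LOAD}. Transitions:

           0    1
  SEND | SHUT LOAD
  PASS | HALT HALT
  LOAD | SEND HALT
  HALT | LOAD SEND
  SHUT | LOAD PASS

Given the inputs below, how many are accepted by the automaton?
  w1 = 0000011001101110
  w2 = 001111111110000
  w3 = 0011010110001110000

w1:
  start at SEND
  read '0': SEND → SHUT
  read '0': SHUT → LOAD
  read '0': LOAD → SEND
  read '0': SEND → SHUT
  read '0': SHUT → LOAD
  read '1': LOAD → HALT
  read '1': HALT → SEND
  read '0': SEND → SHUT
  read '0': SHUT → LOAD
  read '1': LOAD → HALT
  read '1': HALT → SEND
  read '0': SEND → SHUT
  read '1': SHUT → PASS
  read '1': PASS → HALT
  read '1': HALT → SEND
  read '0': SEND → SHUT
  end SHUT, rejected
w2:
  start at SEND
  read '0': SEND → SHUT
  read '0': SHUT → LOAD
  read '1': LOAD → HALT
  read '1': HALT → SEND
  read '1': SEND → LOAD
  read '1': LOAD → HALT
  read '1': HALT → SEND
  read '1': SEND → LOAD
  read '1': LOAD → HALT
  read '1': HALT → SEND
  read '1': SEND → LOAD
  read '0': LOAD → SEND
  read '0': SEND → SHUT
  read '0': SHUT → LOAD
  read '0': LOAD → SEND
  end SEND, rejected
w3:
  start at SEND
  read '0': SEND → SHUT
  read '0': SHUT → LOAD
  read '1': LOAD → HALT
  read '1': HALT → SEND
  read '0': SEND → SHUT
  read '1': SHUT → PASS
  read '0': PASS → HALT
  read '1': HALT → SEND
  read '1': SEND → LOAD
  read '0': LOAD → SEND
  read '0': SEND → SHUT
  read '0': SHUT → LOAD
  read '1': LOAD → HALT
  read '1': HALT → SEND
  read '1': SEND → LOAD
  read '0': LOAD → SEND
  read '0': SEND → SHUT
  read '0': SHUT → LOAD
  read '0': LOAD → SEND
  end SEND, rejected

0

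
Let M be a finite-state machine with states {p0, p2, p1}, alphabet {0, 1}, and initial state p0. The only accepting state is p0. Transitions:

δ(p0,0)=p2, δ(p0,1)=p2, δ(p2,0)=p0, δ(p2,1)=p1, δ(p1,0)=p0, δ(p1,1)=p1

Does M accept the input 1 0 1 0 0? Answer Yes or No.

No

p0 → p2 → p0 → p2 → p0 → p2
End state p2 is not accepting.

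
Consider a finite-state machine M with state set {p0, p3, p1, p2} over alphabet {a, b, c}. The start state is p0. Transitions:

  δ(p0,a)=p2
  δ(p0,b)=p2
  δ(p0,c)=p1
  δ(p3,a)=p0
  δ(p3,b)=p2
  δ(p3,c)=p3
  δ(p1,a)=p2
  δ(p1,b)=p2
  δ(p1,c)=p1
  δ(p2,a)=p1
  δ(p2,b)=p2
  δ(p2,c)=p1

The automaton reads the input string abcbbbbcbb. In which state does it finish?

p2

start at p0
read 'a': p0 → p2
read 'b': p2 → p2
read 'c': p2 → p1
read 'b': p1 → p2
read 'b': p2 → p2
read 'b': p2 → p2
read 'b': p2 → p2
read 'c': p2 → p1
read 'b': p1 → p2
read 'b': p2 → p2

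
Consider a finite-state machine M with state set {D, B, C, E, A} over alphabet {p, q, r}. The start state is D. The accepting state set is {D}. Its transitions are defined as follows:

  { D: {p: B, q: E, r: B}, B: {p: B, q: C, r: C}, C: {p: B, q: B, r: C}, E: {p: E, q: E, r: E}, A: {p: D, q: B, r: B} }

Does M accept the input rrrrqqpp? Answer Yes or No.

No

Trace: D -r-> B -r-> C -r-> C -r-> C -q-> B -q-> C -p-> B -p-> B
End state B is not accepting.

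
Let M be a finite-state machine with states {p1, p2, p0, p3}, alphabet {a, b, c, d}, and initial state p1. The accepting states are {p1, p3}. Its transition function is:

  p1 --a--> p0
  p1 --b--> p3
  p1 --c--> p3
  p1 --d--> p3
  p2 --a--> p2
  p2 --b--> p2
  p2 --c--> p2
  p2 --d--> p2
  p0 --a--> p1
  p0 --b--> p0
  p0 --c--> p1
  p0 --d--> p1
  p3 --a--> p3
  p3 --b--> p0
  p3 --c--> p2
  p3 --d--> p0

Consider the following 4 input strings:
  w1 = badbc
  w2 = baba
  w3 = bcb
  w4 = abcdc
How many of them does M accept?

w1: Trace: p1 -b-> p3 -a-> p3 -d-> p0 -b-> p0 -c-> p1  → end p1, accepted
w2: Trace: p1 -b-> p3 -a-> p3 -b-> p0 -a-> p1  → end p1, accepted
w3: Trace: p1 -b-> p3 -c-> p2 -b-> p2  → end p2, rejected
w4: Trace: p1 -a-> p0 -b-> p0 -c-> p1 -d-> p3 -c-> p2  → end p2, rejected

2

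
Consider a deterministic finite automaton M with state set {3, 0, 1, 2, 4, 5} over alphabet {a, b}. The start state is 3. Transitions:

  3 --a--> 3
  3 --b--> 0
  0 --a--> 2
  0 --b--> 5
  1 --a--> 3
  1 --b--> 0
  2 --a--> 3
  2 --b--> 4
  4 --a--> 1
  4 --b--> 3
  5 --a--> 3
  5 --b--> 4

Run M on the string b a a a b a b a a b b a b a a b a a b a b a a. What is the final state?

3

Trace: 3 -b-> 0 -a-> 2 -a-> 3 -a-> 3 -b-> 0 -a-> 2 -b-> 4 -a-> 1 -a-> 3 -b-> 0 -b-> 5 -a-> 3 -b-> 0 -a-> 2 -a-> 3 -b-> 0 -a-> 2 -a-> 3 -b-> 0 -a-> 2 -b-> 4 -a-> 1 -a-> 3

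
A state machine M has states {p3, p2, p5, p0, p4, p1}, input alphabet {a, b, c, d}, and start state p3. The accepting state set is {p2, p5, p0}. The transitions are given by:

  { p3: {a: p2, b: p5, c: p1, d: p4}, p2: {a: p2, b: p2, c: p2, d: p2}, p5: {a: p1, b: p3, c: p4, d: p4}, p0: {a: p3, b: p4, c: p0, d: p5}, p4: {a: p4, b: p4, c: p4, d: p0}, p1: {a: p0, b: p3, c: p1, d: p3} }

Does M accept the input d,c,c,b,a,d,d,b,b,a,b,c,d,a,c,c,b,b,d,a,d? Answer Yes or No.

p3 → p4 → p4 → p4 → p4 → p4 → p0 → p5 → p3 → p5 → p1 → p3 → p1 → p3 → p2 → p2 → p2 → p2 → p2 → p2 → p2 → p2
End state p2 is accepting.

Yes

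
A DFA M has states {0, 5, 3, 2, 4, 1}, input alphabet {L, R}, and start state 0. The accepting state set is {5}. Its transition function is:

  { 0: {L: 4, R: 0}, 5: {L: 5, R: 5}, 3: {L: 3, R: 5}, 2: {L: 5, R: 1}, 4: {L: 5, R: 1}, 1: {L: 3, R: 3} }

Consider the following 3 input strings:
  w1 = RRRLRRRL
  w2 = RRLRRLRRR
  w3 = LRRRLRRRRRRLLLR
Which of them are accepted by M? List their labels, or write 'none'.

w1: Trace: 0 -R-> 0 -R-> 0 -R-> 0 -L-> 4 -R-> 1 -R-> 3 -R-> 5 -L-> 5  → end 5, accepted
w2: Trace: 0 -R-> 0 -R-> 0 -L-> 4 -R-> 1 -R-> 3 -L-> 3 -R-> 5 -R-> 5 -R-> 5  → end 5, accepted
w3: Trace: 0 -L-> 4 -R-> 1 -R-> 3 -R-> 5 -L-> 5 -R-> 5 -R-> 5 -R-> 5 -R-> 5 -R-> 5 -R-> 5 -L-> 5 -L-> 5 -L-> 5 -R-> 5  → end 5, accepted

w1, w2, w3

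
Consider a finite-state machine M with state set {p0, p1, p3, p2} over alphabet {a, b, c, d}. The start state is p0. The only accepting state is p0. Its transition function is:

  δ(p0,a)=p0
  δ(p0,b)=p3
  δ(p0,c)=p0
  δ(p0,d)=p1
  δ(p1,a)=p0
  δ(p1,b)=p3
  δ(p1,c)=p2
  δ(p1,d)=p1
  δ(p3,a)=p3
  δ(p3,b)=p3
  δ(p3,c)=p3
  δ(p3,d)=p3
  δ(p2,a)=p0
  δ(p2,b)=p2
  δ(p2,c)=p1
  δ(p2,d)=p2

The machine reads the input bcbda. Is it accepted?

Trace: p0 -b-> p3 -c-> p3 -b-> p3 -d-> p3 -a-> p3
End state p3 is not accepting.

No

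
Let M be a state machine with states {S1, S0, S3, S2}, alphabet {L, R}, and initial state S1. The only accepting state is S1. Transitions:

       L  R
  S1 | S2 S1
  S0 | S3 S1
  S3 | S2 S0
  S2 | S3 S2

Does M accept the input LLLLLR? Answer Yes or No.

start at S1
read 'L': S1 → S2
read 'L': S2 → S3
read 'L': S3 → S2
read 'L': S2 → S3
read 'L': S3 → S2
read 'R': S2 → S2
End state S2 is not accepting.

No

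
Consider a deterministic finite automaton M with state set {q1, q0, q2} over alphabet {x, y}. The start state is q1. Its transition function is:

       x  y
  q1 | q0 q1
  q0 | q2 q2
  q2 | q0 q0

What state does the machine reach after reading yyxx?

Trace: q1 -y-> q1 -y-> q1 -x-> q0 -x-> q2

q2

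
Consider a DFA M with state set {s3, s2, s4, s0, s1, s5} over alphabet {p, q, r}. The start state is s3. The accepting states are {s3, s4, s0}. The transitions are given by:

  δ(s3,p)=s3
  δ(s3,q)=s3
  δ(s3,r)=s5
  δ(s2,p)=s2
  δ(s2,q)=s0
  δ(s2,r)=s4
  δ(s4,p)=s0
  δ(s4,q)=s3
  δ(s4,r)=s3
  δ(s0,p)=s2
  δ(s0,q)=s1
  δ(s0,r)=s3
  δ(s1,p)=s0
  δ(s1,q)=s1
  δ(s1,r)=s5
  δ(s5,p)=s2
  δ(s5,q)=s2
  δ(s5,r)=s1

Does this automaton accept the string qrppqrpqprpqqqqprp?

Yes

s3 → s3 → s5 → s2 → s2 → s0 → s3 → s3 → s3 → s3 → s5 → s2 → s0 → s1 → s1 → s1 → s0 → s3 → s3
End state s3 is accepting.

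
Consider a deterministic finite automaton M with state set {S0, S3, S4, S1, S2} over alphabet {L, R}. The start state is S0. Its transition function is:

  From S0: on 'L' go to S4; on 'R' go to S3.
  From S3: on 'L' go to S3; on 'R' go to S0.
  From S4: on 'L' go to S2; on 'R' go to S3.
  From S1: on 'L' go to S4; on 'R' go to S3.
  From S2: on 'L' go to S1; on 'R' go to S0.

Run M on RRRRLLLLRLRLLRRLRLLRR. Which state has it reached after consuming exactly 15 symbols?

S0 → S3 → S0 → S3 → S0 → S4 → S2 → S1 → S4 → S3 → S3 → S0 → S4 → S2 → S0 → S3
After 15 symbols: S3.

S3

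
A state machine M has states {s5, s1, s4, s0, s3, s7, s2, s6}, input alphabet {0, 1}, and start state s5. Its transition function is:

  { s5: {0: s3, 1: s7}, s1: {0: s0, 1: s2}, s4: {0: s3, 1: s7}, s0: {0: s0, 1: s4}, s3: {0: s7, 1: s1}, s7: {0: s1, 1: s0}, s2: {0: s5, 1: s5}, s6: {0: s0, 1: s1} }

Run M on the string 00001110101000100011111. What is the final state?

start at s5
read '0': s5 → s3
read '0': s3 → s7
read '0': s7 → s1
read '0': s1 → s0
read '1': s0 → s4
read '1': s4 → s7
read '1': s7 → s0
read '0': s0 → s0
read '1': s0 → s4
read '0': s4 → s3
read '1': s3 → s1
read '0': s1 → s0
read '0': s0 → s0
read '0': s0 → s0
read '1': s0 → s4
read '0': s4 → s3
read '0': s3 → s7
read '0': s7 → s1
read '1': s1 → s2
read '1': s2 → s5
read '1': s5 → s7
read '1': s7 → s0
read '1': s0 → s4

s4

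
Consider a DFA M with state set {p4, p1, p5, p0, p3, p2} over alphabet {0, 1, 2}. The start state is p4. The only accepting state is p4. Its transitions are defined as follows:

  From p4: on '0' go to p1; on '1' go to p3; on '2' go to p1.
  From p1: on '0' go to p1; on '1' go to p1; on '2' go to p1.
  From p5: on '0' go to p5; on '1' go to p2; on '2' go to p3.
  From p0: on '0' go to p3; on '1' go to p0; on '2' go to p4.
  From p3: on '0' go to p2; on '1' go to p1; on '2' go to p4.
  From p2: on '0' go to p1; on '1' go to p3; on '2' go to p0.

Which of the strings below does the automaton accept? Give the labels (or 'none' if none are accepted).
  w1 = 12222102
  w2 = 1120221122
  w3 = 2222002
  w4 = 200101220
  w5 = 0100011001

w1: p4 → p3 → p4 → p1 → p1 → p1 → p1 → p1 → p1  → end p1, rejected
w2: p4 → p3 → p1 → p1 → p1 → p1 → p1 → p1 → p1 → p1 → p1  → end p1, rejected
w3: p4 → p1 → p1 → p1 → p1 → p1 → p1 → p1  → end p1, rejected
w4: p4 → p1 → p1 → p1 → p1 → p1 → p1 → p1 → p1 → p1  → end p1, rejected
w5: p4 → p1 → p1 → p1 → p1 → p1 → p1 → p1 → p1 → p1 → p1  → end p1, rejected

none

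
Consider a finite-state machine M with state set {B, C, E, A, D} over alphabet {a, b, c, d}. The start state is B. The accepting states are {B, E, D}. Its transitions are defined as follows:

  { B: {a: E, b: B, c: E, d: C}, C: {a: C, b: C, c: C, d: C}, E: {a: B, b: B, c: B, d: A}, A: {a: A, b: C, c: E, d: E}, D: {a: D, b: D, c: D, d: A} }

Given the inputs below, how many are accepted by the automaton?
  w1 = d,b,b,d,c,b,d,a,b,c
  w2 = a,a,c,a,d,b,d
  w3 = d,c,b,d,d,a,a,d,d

w1: Trace: B -d-> C -b-> C -b-> C -d-> C -c-> C -b-> C -d-> C -a-> C -b-> C -c-> C  → end C, rejected
w2: Trace: B -a-> E -a-> B -c-> E -a-> B -d-> C -b-> C -d-> C  → end C, rejected
w3: Trace: B -d-> C -c-> C -b-> C -d-> C -d-> C -a-> C -a-> C -d-> C -d-> C  → end C, rejected

0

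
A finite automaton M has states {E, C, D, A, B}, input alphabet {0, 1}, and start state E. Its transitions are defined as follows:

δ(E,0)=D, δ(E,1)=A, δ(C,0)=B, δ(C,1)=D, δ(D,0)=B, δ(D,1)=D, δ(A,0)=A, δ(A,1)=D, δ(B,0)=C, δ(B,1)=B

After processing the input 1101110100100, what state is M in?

Trace: E -1-> A -1-> D -0-> B -1-> B -1-> B -1-> B -0-> C -1-> D -0-> B -0-> C -1-> D -0-> B -0-> C

C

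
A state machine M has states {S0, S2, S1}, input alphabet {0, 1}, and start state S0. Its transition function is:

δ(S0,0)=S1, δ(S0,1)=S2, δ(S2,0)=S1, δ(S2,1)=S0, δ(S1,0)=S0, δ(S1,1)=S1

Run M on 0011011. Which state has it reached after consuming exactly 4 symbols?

S0

Trace: S0 -0-> S1 -0-> S0 -1-> S2 -1-> S0
After 4 symbols: S0.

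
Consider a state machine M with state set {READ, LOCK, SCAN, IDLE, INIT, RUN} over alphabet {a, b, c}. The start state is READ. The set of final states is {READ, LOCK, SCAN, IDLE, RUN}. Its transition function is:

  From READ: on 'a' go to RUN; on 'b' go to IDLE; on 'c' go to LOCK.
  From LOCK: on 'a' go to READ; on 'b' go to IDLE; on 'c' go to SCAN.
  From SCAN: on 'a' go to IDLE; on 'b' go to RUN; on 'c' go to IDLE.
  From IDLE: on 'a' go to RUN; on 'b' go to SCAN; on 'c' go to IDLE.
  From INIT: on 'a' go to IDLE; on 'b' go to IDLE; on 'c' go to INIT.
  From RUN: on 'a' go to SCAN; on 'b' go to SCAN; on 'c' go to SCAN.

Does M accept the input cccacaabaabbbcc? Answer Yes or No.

Yes

READ → LOCK → SCAN → IDLE → RUN → SCAN → IDLE → RUN → SCAN → IDLE → RUN → SCAN → RUN → SCAN → IDLE → IDLE
End state IDLE is accepting.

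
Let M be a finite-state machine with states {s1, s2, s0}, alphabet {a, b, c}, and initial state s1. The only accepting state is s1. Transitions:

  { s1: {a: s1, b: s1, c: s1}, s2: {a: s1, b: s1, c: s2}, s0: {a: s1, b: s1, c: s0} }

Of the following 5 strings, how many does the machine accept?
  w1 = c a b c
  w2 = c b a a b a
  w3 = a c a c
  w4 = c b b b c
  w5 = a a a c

5

w1:
  start at s1
  read 'c': s1 → s1
  read 'a': s1 → s1
  read 'b': s1 → s1
  read 'c': s1 → s1
  end s1, accepted
w2:
  start at s1
  read 'c': s1 → s1
  read 'b': s1 → s1
  read 'a': s1 → s1
  read 'a': s1 → s1
  read 'b': s1 → s1
  read 'a': s1 → s1
  end s1, accepted
w3:
  start at s1
  read 'a': s1 → s1
  read 'c': s1 → s1
  read 'a': s1 → s1
  read 'c': s1 → s1
  end s1, accepted
w4:
  start at s1
  read 'c': s1 → s1
  read 'b': s1 → s1
  read 'b': s1 → s1
  read 'b': s1 → s1
  read 'c': s1 → s1
  end s1, accepted
w5:
  start at s1
  read 'a': s1 → s1
  read 'a': s1 → s1
  read 'a': s1 → s1
  read 'c': s1 → s1
  end s1, accepted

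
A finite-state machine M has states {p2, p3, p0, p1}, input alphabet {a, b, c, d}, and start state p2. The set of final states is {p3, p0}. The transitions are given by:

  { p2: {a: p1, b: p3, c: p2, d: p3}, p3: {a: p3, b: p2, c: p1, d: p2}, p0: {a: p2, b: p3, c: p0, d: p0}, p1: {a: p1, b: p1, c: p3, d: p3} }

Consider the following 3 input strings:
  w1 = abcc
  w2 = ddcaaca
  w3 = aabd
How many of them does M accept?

w1: Trace: p2 -a-> p1 -b-> p1 -c-> p3 -c-> p1  → end p1, rejected
w2: Trace: p2 -d-> p3 -d-> p2 -c-> p2 -a-> p1 -a-> p1 -c-> p3 -a-> p3  → end p3, accepted
w3: Trace: p2 -a-> p1 -a-> p1 -b-> p1 -d-> p3  → end p3, accepted

2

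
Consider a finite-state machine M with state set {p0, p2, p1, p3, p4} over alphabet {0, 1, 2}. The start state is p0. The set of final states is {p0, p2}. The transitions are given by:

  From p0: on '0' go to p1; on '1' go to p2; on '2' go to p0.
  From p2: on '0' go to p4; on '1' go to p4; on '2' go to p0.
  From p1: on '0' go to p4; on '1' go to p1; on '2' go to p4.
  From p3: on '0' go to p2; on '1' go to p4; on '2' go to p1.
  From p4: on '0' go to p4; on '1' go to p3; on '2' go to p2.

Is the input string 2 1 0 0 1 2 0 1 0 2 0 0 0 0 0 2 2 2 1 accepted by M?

Yes

start at p0
read '2': p0 → p0
read '1': p0 → p2
read '0': p2 → p4
read '0': p4 → p4
read '1': p4 → p3
read '2': p3 → p1
read '0': p1 → p4
read '1': p4 → p3
read '0': p3 → p2
read '2': p2 → p0
read '0': p0 → p1
read '0': p1 → p4
read '0': p4 → p4
read '0': p4 → p4
read '0': p4 → p4
read '2': p4 → p2
read '2': p2 → p0
read '2': p0 → p0
read '1': p0 → p2
End state p2 is accepting.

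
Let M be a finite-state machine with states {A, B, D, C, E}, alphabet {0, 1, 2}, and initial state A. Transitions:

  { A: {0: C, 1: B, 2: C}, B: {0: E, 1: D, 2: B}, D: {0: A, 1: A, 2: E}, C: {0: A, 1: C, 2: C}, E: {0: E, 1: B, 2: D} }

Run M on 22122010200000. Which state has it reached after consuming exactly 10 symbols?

A

start at A
read '2': A → C
read '2': C → C
read '1': C → C
read '2': C → C
read '2': C → C
read '0': C → A
read '1': A → B
read '0': B → E
read '2': E → D
read '0': D → A
After 10 symbols: A.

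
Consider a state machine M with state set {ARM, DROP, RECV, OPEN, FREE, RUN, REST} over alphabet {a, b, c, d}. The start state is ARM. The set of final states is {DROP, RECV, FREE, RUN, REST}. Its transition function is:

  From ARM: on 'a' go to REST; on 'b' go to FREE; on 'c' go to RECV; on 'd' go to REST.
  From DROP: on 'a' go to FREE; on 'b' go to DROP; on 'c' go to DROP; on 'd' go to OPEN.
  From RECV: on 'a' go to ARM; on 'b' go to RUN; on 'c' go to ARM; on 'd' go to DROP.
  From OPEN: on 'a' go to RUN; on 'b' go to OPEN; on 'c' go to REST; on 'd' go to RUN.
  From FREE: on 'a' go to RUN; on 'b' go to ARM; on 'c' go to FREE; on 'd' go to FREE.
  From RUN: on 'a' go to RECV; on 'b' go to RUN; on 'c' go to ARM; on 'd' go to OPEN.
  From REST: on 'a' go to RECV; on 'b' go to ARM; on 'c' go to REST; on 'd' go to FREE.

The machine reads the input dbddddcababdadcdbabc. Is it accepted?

ARM → REST → ARM → REST → FREE → FREE → FREE → FREE → RUN → RUN → RECV → RUN → OPEN → RUN → OPEN → REST → FREE → ARM → REST → ARM → RECV
End state RECV is accepting.

Yes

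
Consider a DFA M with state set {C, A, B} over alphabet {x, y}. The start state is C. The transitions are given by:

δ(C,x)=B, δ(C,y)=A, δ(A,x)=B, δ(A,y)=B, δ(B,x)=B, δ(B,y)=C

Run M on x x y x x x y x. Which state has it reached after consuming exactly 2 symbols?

start at C
read 'x': C → B
read 'x': B → B
After 2 symbols: B.

B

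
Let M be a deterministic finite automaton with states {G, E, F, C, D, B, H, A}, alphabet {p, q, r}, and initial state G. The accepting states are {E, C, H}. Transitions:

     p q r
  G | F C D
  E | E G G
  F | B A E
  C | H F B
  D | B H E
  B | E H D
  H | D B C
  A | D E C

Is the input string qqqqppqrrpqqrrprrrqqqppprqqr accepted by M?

Yes

Trace: G -q-> C -q-> F -q-> A -q-> E -p-> E -p-> E -q-> G -r-> D -r-> E -p-> E -q-> G -q-> C -r-> B -r-> D -p-> B -r-> D -r-> E -r-> G -q-> C -q-> F -q-> A -p-> D -p-> B -p-> E -r-> G -q-> C -q-> F -r-> E
End state E is accepting.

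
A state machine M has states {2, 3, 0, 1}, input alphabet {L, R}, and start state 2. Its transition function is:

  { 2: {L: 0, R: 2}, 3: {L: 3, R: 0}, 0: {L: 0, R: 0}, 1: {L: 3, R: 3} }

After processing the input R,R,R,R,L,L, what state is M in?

start at 2
read 'R': 2 → 2
read 'R': 2 → 2
read 'R': 2 → 2
read 'R': 2 → 2
read 'L': 2 → 0
read 'L': 0 → 0

0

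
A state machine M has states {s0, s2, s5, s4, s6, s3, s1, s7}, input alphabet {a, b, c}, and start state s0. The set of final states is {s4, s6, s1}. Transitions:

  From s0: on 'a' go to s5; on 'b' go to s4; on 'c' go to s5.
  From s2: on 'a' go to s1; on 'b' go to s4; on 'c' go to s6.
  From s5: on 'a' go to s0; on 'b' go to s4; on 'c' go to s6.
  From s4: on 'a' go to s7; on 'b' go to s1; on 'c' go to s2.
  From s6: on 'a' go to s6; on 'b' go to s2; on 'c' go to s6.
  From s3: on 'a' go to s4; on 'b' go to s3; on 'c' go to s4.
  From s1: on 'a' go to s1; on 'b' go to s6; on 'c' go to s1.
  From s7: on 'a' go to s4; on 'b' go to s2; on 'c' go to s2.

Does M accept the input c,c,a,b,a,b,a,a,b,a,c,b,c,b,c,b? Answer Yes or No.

s0 → s5 → s6 → s6 → s2 → s1 → s6 → s6 → s6 → s2 → s1 → s1 → s6 → s6 → s2 → s6 → s2
End state s2 is not accepting.

No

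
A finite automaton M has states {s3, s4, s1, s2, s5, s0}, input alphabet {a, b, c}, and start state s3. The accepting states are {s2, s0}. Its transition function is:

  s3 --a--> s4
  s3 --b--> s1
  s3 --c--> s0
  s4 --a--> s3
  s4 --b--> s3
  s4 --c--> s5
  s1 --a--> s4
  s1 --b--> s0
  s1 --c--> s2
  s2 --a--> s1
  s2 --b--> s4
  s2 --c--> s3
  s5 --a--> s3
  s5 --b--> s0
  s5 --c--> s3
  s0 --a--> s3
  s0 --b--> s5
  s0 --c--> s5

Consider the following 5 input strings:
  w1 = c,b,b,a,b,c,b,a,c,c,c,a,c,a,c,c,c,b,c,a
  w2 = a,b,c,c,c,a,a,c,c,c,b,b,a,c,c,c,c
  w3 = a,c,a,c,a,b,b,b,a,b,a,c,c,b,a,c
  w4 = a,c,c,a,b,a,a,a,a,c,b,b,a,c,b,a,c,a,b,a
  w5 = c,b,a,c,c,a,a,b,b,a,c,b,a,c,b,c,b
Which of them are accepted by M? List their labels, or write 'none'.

w1:
  start at s3
  read 'c': s3 → s0
  read 'b': s0 → s5
  read 'b': s5 → s0
  read 'a': s0 → s3
  read 'b': s3 → s1
  read 'c': s1 → s2
  read 'b': s2 → s4
  read 'a': s4 → s3
  read 'c': s3 → s0
  read 'c': s0 → s5
  read 'c': s5 → s3
  read 'a': s3 → s4
  read 'c': s4 → s5
  read 'a': s5 → s3
  read 'c': s3 → s0
  read 'c': s0 → s5
  read 'c': s5 → s3
  read 'b': s3 → s1
  read 'c': s1 → s2
  read 'a': s2 → s1
  end s1, rejected
w2:
  start at s3
  read 'a': s3 → s4
  read 'b': s4 → s3
  read 'c': s3 → s0
  read 'c': s0 → s5
  read 'c': s5 → s3
  read 'a': s3 → s4
  read 'a': s4 → s3
  read 'c': s3 → s0
  read 'c': s0 → s5
  read 'c': s5 → s3
  read 'b': s3 → s1
  read 'b': s1 → s0
  read 'a': s0 → s3
  read 'c': s3 → s0
  read 'c': s0 → s5
  read 'c': s5 → s3
  read 'c': s3 → s0
  end s0, accepted
w3:
  start at s3
  read 'a': s3 → s4
  read 'c': s4 → s5
  read 'a': s5 → s3
  read 'c': s3 → s0
  read 'a': s0 → s3
  read 'b': s3 → s1
  read 'b': s1 → s0
  read 'b': s0 → s5
  read 'a': s5 → s3
  read 'b': s3 → s1
  read 'a': s1 → s4
  read 'c': s4 → s5
  read 'c': s5 → s3
  read 'b': s3 → s1
  read 'a': s1 → s4
  read 'c': s4 → s5
  end s5, rejected
w4:
  start at s3
  read 'a': s3 → s4
  read 'c': s4 → s5
  read 'c': s5 → s3
  read 'a': s3 → s4
  read 'b': s4 → s3
  read 'a': s3 → s4
  read 'a': s4 → s3
  read 'a': s3 → s4
  read 'a': s4 → s3
  read 'c': s3 → s0
  read 'b': s0 → s5
  read 'b': s5 → s0
  read 'a': s0 → s3
  read 'c': s3 → s0
  read 'b': s0 → s5
  read 'a': s5 → s3
  read 'c': s3 → s0
  read 'a': s0 → s3
  read 'b': s3 → s1
  read 'a': s1 → s4
  end s4, rejected
w5:
  start at s3
  read 'c': s3 → s0
  read 'b': s0 → s5
  read 'a': s5 → s3
  read 'c': s3 → s0
  read 'c': s0 → s5
  read 'a': s5 → s3
  read 'a': s3 → s4
  read 'b': s4 → s3
  read 'b': s3 → s1
  read 'a': s1 → s4
  read 'c': s4 → s5
  read 'b': s5 → s0
  read 'a': s0 → s3
  read 'c': s3 → s0
  read 'b': s0 → s5
  read 'c': s5 → s3
  read 'b': s3 → s1
  end s1, rejected

w2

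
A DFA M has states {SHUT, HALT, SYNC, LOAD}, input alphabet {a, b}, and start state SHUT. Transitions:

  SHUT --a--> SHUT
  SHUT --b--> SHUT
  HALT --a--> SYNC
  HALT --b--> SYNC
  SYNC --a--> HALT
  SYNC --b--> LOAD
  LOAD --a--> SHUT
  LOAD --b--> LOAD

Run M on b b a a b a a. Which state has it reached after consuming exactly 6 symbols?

SHUT

SHUT → SHUT → SHUT → SHUT → SHUT → SHUT → SHUT
After 6 symbols: SHUT.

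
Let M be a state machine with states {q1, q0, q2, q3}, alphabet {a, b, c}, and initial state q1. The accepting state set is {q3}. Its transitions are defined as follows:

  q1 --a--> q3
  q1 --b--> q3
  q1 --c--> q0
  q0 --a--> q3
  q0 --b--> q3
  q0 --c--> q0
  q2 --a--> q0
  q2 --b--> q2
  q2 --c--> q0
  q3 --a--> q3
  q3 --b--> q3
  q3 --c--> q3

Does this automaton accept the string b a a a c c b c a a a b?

start at q1
read 'b': q1 → q3
read 'a': q3 → q3
read 'a': q3 → q3
read 'a': q3 → q3
read 'c': q3 → q3
read 'c': q3 → q3
read 'b': q3 → q3
read 'c': q3 → q3
read 'a': q3 → q3
read 'a': q3 → q3
read 'a': q3 → q3
read 'b': q3 → q3
End state q3 is accepting.

Yes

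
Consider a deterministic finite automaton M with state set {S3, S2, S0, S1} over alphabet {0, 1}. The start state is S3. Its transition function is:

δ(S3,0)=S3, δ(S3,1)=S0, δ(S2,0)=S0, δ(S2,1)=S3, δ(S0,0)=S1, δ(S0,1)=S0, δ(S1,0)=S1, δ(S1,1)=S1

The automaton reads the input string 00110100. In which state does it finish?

S1

S3 → S3 → S3 → S0 → S0 → S1 → S1 → S1 → S1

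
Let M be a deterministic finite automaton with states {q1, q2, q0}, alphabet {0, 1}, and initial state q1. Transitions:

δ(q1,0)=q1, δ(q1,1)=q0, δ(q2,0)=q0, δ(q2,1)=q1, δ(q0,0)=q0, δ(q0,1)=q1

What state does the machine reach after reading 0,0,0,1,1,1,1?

q1

start at q1
read '0': q1 → q1
read '0': q1 → q1
read '0': q1 → q1
read '1': q1 → q0
read '1': q0 → q1
read '1': q1 → q0
read '1': q0 → q1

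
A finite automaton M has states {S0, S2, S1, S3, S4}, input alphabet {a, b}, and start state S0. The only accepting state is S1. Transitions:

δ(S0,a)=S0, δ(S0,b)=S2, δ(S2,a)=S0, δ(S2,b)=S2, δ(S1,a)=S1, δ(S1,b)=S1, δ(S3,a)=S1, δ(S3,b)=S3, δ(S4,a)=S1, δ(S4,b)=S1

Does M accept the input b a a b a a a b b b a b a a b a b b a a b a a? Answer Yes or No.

S0 → S2 → S0 → S0 → S2 → S0 → S0 → S0 → S2 → S2 → S2 → S0 → S2 → S0 → S0 → S2 → S0 → S2 → S2 → S0 → S0 → S2 → S0 → S0
End state S0 is not accepting.

No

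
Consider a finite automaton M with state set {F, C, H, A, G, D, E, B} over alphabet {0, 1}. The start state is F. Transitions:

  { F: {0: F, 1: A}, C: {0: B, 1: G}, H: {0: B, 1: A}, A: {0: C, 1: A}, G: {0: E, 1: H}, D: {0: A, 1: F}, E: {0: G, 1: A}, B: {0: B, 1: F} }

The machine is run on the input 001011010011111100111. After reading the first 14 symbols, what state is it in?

start at F
read '0': F → F
read '0': F → F
read '1': F → A
read '0': A → C
read '1': C → G
read '1': G → H
read '0': H → B
read '1': B → F
read '0': F → F
read '0': F → F
read '1': F → A
read '1': A → A
read '1': A → A
read '1': A → A
After 14 symbols: A.

A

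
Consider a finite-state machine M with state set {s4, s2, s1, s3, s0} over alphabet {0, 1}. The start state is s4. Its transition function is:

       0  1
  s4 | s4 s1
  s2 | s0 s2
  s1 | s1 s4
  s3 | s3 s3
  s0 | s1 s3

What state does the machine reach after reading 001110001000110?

s4 → s4 → s4 → s1 → s4 → s1 → s1 → s1 → s1 → s4 → s4 → s4 → s4 → s1 → s4 → s4

s4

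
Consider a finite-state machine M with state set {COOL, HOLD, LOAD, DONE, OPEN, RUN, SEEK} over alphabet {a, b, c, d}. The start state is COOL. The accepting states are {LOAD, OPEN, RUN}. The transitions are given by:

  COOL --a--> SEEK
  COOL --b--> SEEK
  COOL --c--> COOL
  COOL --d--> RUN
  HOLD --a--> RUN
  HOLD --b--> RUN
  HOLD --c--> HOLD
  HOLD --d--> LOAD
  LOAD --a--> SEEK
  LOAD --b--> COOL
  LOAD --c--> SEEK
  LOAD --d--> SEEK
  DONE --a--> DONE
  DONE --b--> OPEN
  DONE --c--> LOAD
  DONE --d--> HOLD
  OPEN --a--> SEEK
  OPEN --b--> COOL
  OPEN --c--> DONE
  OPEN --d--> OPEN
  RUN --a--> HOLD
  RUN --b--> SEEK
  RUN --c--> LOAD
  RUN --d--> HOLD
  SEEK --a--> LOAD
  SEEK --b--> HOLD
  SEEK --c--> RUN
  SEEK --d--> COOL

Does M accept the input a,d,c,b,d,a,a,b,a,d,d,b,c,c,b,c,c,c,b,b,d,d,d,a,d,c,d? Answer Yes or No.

Yes

COOL → SEEK → COOL → COOL → SEEK → COOL → SEEK → LOAD → COOL → SEEK → COOL → RUN → SEEK → RUN → LOAD → COOL → COOL → COOL → COOL → SEEK → HOLD → LOAD → SEEK → COOL → SEEK → COOL → COOL → RUN
End state RUN is accepting.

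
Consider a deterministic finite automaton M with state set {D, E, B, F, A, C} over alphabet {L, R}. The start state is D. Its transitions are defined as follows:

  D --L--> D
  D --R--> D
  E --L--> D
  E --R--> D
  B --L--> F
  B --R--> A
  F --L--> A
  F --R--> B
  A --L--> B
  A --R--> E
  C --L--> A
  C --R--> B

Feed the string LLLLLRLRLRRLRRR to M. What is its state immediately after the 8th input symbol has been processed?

Trace: D -L-> D -L-> D -L-> D -L-> D -L-> D -R-> D -L-> D -R-> D
After 8 symbols: D.

D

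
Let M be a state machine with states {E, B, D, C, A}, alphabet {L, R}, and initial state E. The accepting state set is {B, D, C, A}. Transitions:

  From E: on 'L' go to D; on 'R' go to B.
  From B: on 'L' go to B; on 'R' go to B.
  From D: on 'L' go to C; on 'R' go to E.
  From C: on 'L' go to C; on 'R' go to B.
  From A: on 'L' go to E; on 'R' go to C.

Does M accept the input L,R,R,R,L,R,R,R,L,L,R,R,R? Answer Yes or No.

start at E
read 'L': E → D
read 'R': D → E
read 'R': E → B
read 'R': B → B
read 'L': B → B
read 'R': B → B
read 'R': B → B
read 'R': B → B
read 'L': B → B
read 'L': B → B
read 'R': B → B
read 'R': B → B
read 'R': B → B
End state B is accepting.

Yes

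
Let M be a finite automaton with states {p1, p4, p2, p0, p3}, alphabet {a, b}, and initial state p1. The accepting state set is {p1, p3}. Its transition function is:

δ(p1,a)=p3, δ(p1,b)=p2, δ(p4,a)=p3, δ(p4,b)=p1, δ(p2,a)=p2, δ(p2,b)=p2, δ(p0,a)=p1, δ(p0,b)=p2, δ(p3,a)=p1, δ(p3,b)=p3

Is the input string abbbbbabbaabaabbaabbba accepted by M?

No

Trace: p1 -a-> p3 -b-> p3 -b-> p3 -b-> p3 -b-> p3 -b-> p3 -a-> p1 -b-> p2 -b-> p2 -a-> p2 -a-> p2 -b-> p2 -a-> p2 -a-> p2 -b-> p2 -b-> p2 -a-> p2 -a-> p2 -b-> p2 -b-> p2 -b-> p2 -a-> p2
End state p2 is not accepting.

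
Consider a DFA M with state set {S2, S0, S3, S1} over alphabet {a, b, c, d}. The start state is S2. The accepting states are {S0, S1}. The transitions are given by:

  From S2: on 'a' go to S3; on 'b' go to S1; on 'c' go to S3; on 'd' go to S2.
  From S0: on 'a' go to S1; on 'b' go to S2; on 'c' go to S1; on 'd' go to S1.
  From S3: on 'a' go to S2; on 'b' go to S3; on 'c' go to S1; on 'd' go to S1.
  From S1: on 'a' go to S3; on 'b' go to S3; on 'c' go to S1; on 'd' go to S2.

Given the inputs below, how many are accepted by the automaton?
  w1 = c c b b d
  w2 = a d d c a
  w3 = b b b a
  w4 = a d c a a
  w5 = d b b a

w1: Trace: S2 -c-> S3 -c-> S1 -b-> S3 -b-> S3 -d-> S1  → end S1, accepted
w2: Trace: S2 -a-> S3 -d-> S1 -d-> S2 -c-> S3 -a-> S2  → end S2, rejected
w3: Trace: S2 -b-> S1 -b-> S3 -b-> S3 -a-> S2  → end S2, rejected
w4: Trace: S2 -a-> S3 -d-> S1 -c-> S1 -a-> S3 -a-> S2  → end S2, rejected
w5: Trace: S2 -d-> S2 -b-> S1 -b-> S3 -a-> S2  → end S2, rejected

1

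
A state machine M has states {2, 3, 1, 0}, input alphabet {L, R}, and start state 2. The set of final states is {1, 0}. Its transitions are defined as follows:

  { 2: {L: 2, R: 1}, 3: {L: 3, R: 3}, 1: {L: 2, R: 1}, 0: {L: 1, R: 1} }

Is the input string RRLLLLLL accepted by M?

start at 2
read 'R': 2 → 1
read 'R': 1 → 1
read 'L': 1 → 2
read 'L': 2 → 2
read 'L': 2 → 2
read 'L': 2 → 2
read 'L': 2 → 2
read 'L': 2 → 2
End state 2 is not accepting.

No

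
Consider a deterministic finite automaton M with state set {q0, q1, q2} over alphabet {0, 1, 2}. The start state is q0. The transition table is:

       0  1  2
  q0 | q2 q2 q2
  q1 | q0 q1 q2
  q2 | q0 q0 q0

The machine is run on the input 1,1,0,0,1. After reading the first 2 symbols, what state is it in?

start at q0
read '1': q0 → q2
read '1': q2 → q0
After 2 symbols: q0.

q0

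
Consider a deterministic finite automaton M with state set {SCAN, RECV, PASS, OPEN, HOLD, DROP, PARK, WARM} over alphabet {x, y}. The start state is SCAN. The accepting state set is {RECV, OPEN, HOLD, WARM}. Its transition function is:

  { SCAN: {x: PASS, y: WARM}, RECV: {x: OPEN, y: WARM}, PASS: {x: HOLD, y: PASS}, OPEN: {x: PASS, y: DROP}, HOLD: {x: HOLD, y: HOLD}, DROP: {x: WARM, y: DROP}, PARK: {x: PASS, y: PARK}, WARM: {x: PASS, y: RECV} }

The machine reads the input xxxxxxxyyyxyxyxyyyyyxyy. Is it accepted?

Yes

SCAN → PASS → HOLD → HOLD → HOLD → HOLD → HOLD → HOLD → HOLD → HOLD → HOLD → HOLD → HOLD → HOLD → HOLD → HOLD → HOLD → HOLD → HOLD → HOLD → HOLD → HOLD → HOLD → HOLD
End state HOLD is accepting.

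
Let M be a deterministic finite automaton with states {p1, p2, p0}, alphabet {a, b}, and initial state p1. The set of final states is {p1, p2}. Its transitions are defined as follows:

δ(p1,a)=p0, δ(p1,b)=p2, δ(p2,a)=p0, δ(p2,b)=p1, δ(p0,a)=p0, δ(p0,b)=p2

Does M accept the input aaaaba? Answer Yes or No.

p1 → p0 → p0 → p0 → p0 → p2 → p0
End state p0 is not accepting.

No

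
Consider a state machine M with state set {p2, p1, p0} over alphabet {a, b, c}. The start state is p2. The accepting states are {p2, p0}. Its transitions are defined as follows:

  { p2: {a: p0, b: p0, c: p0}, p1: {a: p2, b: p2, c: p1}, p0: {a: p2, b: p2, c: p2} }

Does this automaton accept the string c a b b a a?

p2 → p0 → p2 → p0 → p2 → p0 → p2
End state p2 is accepting.

Yes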